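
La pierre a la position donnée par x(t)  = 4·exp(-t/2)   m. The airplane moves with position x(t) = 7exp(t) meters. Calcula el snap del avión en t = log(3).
Para resolver esto, necesitamos tomar 4 derivadas de nuestra ecuación de la posición x(t) = 7·exp(t). Derivando la posición, obtenemos la velocidad: v(t) = 7·exp(t). Tomando d/dt de v(t), encontramos a(t) = 7·exp(t). Derivando la aceleración, obtenemos la sacudida: j(t) = 7·exp(t). La derivada de la sacudida da el snap: s(t) = 7·exp(t). Tenemos el snap s(t) = 7·exp(t). Sustituyendo t = log(3): s(log(3)) = 21.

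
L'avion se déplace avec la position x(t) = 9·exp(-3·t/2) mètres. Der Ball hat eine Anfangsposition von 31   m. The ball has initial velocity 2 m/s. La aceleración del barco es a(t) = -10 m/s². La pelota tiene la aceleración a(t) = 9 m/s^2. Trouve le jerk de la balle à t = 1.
Nous devons dériver notre équation de l'accélération a(t) = 9 1 fois. La dérivée de l'accélération donne le jerk: j(t) = 0. De l'équation du jerk j(t) = 0, nous substituons t = 1 pour obtenir j = 0.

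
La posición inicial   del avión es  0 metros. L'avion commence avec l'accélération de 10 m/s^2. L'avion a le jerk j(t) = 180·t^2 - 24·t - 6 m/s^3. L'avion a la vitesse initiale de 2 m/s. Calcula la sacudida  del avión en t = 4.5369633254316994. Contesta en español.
De la ecuación de la sacudida j(t) = 180·t^2 - 24·t - 6, sustituimos t = 4.5369633254316994 para obtener j = 3590.23939912585.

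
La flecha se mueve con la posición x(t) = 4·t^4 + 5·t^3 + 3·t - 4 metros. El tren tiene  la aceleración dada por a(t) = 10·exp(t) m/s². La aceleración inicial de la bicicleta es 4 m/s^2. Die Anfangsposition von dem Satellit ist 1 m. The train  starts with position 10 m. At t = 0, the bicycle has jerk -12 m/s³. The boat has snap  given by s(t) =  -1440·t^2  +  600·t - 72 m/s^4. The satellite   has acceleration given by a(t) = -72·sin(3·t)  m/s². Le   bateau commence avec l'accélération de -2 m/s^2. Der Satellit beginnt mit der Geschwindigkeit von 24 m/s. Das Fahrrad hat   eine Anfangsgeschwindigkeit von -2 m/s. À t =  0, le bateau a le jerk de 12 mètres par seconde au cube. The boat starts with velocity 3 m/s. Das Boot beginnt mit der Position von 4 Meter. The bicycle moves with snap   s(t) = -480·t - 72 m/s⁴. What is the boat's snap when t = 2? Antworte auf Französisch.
En utilisant s(t) = -1440·t^2 + 600·t - 72 et en substituant t = 2, nous trouvons s = -4632.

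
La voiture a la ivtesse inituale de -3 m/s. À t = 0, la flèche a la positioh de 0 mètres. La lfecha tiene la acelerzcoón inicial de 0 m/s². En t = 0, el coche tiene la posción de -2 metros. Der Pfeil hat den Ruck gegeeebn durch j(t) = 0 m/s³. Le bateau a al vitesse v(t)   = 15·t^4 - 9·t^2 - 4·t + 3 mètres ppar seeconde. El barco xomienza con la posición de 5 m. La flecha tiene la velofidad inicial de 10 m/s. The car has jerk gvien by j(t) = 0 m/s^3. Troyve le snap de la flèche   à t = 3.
Pour résoudre ceci, nous devons prendre 1 dérivée de notre équation du jerk j(t) = 0. La dérivée du jerk donne le snap: s(t) = 0. De l'équation du snap s(t) = 0, nous substituons t = 3 pour obtenir s = 0.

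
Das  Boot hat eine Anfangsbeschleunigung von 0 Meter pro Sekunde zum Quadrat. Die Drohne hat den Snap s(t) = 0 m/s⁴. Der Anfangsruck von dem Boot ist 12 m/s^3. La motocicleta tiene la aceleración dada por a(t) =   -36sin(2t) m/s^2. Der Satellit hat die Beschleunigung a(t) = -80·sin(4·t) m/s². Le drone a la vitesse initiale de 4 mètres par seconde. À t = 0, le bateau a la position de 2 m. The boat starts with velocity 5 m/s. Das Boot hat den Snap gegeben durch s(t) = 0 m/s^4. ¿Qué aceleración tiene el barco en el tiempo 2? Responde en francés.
Pour résoudre ceci, nous devons prendre 2 primitives de notre équation du snap s(t) = 0. La primitive du snap est le jerk. En utilisant j(0) = 12, nous obtenons j(t) = 12. La primitive du jerk est l'accélération. En utilisant a(0) = 0, nous obtenons a(t) = 12·t. En utilisant a(t) = 12·t et en substituant t = 2, nous trouvons a = 24.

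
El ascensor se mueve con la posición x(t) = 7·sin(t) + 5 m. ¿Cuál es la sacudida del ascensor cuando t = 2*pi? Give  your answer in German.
Ausgehend von der Position x(t) = 7·sin(t) + 5, nehmen wir 3 Ableitungen. Mit d/dt von x(t) finden wir v(t) = 7·cos(t). Mit d/dt von v(t) finden wir a(t) = -7·sin(t). Die Ableitung von der Beschleunigung ergibt den Ruck: j(t) = -7·cos(t). Aus der Gleichung für den Ruck j(t) = -7·cos(t), setzen wir t = 2*pi ein und erhalten j = -7.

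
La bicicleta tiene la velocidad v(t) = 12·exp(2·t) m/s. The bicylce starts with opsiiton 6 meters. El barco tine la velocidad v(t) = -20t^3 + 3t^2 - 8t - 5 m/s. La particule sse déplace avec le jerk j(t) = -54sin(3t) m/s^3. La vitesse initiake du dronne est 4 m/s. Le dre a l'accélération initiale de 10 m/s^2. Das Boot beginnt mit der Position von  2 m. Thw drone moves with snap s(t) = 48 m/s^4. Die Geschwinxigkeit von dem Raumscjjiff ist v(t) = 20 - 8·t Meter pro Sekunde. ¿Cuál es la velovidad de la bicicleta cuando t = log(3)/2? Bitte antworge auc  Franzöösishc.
De l'équation de la vitesse v(t) = 12·exp(2·t), nous substituons t = log(3)/2 pour obtenir v = 36.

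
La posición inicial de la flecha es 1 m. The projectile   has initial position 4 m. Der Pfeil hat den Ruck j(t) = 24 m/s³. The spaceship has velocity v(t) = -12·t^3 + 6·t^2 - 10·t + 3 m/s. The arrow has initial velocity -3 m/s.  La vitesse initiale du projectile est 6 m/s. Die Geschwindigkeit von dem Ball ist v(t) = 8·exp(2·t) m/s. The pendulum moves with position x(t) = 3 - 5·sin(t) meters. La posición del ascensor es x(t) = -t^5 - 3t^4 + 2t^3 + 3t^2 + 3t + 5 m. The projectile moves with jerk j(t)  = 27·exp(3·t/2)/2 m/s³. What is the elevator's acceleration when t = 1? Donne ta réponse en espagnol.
Para resolver esto, necesitamos tomar 2 derivadas de nuestra ecuación de la posición x(t) = -t^5 - 3·t^4 + 2·t^3 + 3·t^2 + 3·t + 5. La derivada de la posición da la velocidad: v(t) = -5·t^4 - 12·t^3 + 6·t^2 + 6·t + 3. Tomando d/dt de v(t), encontramos a(t) = -20·t^3 - 36·t^2 + 12·t + 6. De la ecuación de la aceleración a(t) = -20·t^3 - 36·t^2 + 12·t + 6, sustituimos t = 1 para obtener a = -38.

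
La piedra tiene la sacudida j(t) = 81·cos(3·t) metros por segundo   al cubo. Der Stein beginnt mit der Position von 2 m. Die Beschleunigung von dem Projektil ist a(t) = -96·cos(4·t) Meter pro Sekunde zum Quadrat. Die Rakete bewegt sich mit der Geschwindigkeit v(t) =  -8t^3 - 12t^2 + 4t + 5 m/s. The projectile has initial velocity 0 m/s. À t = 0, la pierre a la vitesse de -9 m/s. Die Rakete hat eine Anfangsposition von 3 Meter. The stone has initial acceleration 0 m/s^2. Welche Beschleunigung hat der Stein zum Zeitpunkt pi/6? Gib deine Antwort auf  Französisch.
Nous devons intégrer notre équation du jerk j(t) = 81·cos(3·t) 1 fois. L'intégrale du jerk, avec a(0) = 0, donne l'accélération: a(t) = 27·sin(3·t). De l'équation de l'accélération a(t) = 27·sin(3·t), nous substituons t = pi/6 pour obtenir a = 27.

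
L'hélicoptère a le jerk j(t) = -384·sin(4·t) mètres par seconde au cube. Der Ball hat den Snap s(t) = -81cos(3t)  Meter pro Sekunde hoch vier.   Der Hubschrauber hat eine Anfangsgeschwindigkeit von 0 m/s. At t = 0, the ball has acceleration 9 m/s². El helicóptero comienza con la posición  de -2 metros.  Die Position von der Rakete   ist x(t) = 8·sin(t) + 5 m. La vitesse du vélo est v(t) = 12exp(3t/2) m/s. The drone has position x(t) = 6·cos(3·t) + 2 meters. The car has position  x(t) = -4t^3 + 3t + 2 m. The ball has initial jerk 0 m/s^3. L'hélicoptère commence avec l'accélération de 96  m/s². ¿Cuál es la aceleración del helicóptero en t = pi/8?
Debemos encontrar la integral de nuestra ecuación de la sacudida j(t) = -384·sin(4·t) 1 vez. Integrando la sacudida y usando la condición inicial a(0) = 96, obtenemos a(t) = 96·cos(4·t). De la ecuación de la aceleración a(t) = 96·cos(4·t), sustituimos t = pi/8 para obtener a = 0.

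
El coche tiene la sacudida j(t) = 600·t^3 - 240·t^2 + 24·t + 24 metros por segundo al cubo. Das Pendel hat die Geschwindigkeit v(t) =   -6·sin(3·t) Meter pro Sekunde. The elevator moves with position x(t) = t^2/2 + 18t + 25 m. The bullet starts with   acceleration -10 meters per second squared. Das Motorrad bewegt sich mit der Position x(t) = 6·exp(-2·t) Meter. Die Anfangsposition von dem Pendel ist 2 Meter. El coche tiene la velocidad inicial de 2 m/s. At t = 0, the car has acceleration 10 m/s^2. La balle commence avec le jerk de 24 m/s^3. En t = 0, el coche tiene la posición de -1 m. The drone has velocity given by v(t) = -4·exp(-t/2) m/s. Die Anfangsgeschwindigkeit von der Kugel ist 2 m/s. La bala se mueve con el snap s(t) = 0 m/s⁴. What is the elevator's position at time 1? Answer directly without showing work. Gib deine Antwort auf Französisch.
La réponse est 87/2.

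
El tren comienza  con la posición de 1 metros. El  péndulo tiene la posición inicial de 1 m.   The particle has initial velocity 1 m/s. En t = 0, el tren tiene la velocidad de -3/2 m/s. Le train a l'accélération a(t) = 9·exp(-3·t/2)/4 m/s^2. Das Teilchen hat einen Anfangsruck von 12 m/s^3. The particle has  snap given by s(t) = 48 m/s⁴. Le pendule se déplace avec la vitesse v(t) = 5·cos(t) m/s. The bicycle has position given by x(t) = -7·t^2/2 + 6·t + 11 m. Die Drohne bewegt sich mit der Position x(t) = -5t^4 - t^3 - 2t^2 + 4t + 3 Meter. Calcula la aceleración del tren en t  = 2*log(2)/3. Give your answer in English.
We have acceleration a(t) = 9·exp(-3·t/2)/4. Substituting t = 2*log(2)/3: a(2*log(2)/3) = 9/8.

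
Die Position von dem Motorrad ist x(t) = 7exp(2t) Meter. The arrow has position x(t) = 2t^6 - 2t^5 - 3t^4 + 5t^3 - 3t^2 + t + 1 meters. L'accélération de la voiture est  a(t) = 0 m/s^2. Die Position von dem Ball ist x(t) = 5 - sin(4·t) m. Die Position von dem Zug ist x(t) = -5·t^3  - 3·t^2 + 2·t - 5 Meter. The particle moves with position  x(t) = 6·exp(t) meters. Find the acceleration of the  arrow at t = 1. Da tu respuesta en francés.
En partant de la position x(t) = 2·t^6 - 2·t^5 - 3·t^4 + 5·t^3 - 3·t^2 + t + 1, nous prenons 2 dérivées. En prenant d/dt de x(t), nous trouvons v(t) = 12·t^5 - 10·t^4 - 12·t^3 + 15·t^2 - 6·t + 1. En dérivant la vitesse, nous obtenons l'accélération: a(t) = 60·t^4 - 40·t^3 - 36·t^2 + 30·t - 6. De l'équation de l'accélération a(t) = 60·t^4 - 40·t^3 - 36·t^2 + 30·t - 6, nous substituons t = 1 pour obtenir a = 8.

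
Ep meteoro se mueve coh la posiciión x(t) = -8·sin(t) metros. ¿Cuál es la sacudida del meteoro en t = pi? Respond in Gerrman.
Um dies zu lösen, müssen wir 3 Ableitungen unserer Gleichung für die Position x(t) = -8·sin(t) nehmen. Die Ableitung von der Position ergibt die Geschwindigkeit: v(t) = -8·cos(t). Durch Ableiten von der Geschwindigkeit erhalten wir die Beschleunigung: a(t) = 8·sin(t). Durch Ableiten von der Beschleunigung erhalten wir den Ruck: j(t) = 8·cos(t). Wir haben den Ruck j(t) = 8·cos(t). Durch Einsetzen von t = pi: j(pi) = -8.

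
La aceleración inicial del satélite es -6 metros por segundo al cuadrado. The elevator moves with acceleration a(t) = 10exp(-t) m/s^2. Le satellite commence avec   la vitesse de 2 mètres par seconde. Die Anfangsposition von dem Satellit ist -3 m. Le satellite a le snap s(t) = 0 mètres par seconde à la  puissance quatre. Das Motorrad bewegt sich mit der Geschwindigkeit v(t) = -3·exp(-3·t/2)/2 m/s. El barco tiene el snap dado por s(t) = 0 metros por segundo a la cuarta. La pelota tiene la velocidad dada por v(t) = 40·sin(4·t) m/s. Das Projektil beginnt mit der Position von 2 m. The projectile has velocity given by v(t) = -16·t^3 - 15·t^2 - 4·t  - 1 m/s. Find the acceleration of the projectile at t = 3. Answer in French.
Nous devons dériver notre équation de la vitesse v(t) = -16·t^3 - 15·t^2 - 4·t - 1 1 fois. En prenant d/dt de v(t), nous trouvons a(t) = -48·t^2 - 30·t - 4. Nous avons l'accélération a(t) = -48·t^2 - 30·t - 4. En substituant t = 3: a(3) = -526.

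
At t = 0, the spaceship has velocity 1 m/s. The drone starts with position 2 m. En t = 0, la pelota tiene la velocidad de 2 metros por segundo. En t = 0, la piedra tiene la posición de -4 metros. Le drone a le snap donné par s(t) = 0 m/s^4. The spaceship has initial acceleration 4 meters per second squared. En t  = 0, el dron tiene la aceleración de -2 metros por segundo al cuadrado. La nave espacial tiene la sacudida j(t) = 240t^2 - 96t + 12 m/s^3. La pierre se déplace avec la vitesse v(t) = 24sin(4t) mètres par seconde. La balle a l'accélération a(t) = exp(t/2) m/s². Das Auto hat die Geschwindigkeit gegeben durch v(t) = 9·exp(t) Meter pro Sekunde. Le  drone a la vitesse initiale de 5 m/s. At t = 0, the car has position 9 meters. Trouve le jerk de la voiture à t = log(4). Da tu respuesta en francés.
Nous devons dériver notre équation de la vitesse v(t) = 9·exp(t) 2 fois. En dérivant la vitesse, nous obtenons l'accélération: a(t) = 9·exp(t). La dérivée de l'accélération donne le jerk: j(t) = 9·exp(t). En utilisant j(t) = 9·exp(t) et en substituant t = log(4), nous trouvons j = 36.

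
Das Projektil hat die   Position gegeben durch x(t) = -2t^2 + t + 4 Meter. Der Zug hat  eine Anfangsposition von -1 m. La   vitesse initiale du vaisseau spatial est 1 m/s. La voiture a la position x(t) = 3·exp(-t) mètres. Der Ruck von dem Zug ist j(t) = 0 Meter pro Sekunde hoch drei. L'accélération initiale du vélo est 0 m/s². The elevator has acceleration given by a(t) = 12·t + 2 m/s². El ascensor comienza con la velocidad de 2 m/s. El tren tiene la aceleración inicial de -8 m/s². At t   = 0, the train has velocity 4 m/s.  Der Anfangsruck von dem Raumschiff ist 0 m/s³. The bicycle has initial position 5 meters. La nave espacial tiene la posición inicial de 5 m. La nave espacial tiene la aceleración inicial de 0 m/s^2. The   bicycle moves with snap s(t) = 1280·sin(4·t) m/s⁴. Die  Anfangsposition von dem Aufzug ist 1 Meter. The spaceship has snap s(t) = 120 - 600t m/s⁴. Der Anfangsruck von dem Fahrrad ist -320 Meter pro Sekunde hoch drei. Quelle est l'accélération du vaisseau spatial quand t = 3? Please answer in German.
Um dies zu lösen, müssen wir 2 Integrale unserer Gleichung für den Snap s(t) = 120 - 600·t finden. Die Stammfunktion von dem Snap, mit j(0) = 0, ergibt den Ruck: j(t) = 60·t·(2 - 5·t). Durch Integration von dem Ruck und Verwendung der Anfangsbedingung a(0) = 0, erhalten wir a(t) = t^2·(60 - 100·t). Aus der Gleichung für die Beschleunigung a(t) = t^2·(60 - 100·t), setzen wir t = 3 ein und erhalten a = -2160.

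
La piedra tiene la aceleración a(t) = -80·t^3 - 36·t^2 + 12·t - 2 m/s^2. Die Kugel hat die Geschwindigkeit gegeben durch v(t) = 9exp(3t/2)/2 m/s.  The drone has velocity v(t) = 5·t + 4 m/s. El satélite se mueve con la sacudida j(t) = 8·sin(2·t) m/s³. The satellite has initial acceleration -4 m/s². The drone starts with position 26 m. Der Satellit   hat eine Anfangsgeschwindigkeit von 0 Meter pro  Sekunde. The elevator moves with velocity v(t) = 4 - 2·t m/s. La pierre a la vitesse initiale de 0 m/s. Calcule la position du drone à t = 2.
Nous devons intégrer notre équation de la vitesse v(t) = 5·t + 4 1 fois. En prenant ∫v(t)dt et en appliquant x(0) = 26, nous trouvons x(t) = 5·t^2/2 + 4·t + 26. En utilisant x(t) = 5·t^2/2 + 4·t + 26 et en substituant t = 2, nous trouvons x = 44.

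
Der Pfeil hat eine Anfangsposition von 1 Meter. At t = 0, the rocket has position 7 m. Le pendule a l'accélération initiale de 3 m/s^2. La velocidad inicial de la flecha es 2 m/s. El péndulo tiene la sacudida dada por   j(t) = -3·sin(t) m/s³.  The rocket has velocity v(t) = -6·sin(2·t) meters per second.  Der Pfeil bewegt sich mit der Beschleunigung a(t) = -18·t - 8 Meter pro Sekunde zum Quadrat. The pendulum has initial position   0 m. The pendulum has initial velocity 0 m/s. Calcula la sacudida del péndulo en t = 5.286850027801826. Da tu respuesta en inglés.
Using j(t) = -3·sin(t) and substituting t = 5.286850027801826, we find j = 2.51845584507453.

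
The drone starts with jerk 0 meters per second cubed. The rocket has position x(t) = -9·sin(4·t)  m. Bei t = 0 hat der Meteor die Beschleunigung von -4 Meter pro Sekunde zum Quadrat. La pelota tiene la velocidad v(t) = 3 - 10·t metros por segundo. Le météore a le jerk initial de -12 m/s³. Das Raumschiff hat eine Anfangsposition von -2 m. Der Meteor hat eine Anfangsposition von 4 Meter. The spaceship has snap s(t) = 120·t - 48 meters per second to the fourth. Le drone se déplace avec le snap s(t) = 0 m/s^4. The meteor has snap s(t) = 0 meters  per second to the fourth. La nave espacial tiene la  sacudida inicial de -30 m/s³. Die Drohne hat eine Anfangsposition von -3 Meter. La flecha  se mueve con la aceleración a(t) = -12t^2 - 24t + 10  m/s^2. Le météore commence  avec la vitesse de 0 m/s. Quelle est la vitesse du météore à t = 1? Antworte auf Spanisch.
Necesitamos integrar nuestra ecuación del snap s(t) = 0 3 veces. Tomando ∫s(t)dt y aplicando j(0) = -12, encontramos j(t) = -12. Tomando ∫j(t)dt y aplicando a(0) = -4, encontramos a(t) = -12·t - 4. Tomando ∫a(t)dt y aplicando v(0) = 0, encontramos v(t) = 2·t·(-3·t - 2). De la ecuación de la velocidad v(t) = 2·t·(-3·t - 2), sustituimos t = 1 para obtener v = -10.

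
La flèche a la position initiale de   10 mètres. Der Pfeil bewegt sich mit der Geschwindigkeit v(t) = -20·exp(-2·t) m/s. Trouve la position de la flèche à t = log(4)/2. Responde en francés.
Nous devons intégrer notre équation de la vitesse v(t) = -20·exp(-2·t) 1 fois. En intégrant la vitesse et en utilisant la condition initiale x(0) = 10, nous obtenons x(t) = 10·exp(-2·t). Nous avons la position x(t) = 10·exp(-2·t). En substituant t = log(4)/2: x(log(4)/2) = 5/2.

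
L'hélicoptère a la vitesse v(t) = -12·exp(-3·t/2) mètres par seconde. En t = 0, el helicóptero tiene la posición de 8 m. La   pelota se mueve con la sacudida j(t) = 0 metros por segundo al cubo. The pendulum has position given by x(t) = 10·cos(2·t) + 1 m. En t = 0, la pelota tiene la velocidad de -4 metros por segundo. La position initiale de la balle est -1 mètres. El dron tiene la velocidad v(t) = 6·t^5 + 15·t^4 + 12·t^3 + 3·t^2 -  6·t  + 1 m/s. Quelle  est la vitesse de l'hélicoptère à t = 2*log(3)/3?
De l'équation de la vitesse v(t) = -12·exp(-3·t/2), nous substituons t = 2*log(3)/3 pour obtenir v = -4.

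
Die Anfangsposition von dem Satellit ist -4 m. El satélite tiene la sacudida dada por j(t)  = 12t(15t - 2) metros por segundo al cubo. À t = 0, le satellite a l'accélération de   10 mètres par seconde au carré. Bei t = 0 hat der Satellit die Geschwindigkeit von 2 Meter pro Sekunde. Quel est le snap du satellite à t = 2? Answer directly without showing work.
Le snap à t = 2 est s = 696.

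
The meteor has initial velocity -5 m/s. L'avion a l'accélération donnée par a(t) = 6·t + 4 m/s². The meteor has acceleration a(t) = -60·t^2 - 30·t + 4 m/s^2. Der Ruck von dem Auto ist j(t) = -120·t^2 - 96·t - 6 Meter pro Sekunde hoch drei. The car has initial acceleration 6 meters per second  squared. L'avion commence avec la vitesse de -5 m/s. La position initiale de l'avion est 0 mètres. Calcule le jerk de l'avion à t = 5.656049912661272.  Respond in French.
Pour résoudre ceci, nous devons prendre 1 dérivée de notre équation de l'accélération a(t) = 6·t + 4. En dérivant l'accélération, nous obtenons le jerk: j(t) = 6. Nous avons le jerk j(t) = 6. En substituant t = 5.656049912661272: j(5.656049912661272) = 6.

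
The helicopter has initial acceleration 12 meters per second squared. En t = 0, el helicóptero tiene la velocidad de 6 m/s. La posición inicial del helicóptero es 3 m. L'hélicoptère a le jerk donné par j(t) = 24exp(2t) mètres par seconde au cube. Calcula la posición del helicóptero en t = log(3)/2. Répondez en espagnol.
Partiendo de la sacudida j(t) = 24·exp(2·t), tomamos 3 antiderivadas. La antiderivada de la sacudida, con a(0) = 12, da la aceleración: a(t) = 12·exp(2·t). La antiderivada de la aceleración, con v(0) = 6, da la velocidad: v(t) = 6·exp(2·t). La integral de la velocidad es la posición. Usando x(0) = 3, obtenemos x(t) = 3·exp(2·t). Usando x(t) = 3·exp(2·t) y sustituyendo t = log(3)/2, encontramos x = 9.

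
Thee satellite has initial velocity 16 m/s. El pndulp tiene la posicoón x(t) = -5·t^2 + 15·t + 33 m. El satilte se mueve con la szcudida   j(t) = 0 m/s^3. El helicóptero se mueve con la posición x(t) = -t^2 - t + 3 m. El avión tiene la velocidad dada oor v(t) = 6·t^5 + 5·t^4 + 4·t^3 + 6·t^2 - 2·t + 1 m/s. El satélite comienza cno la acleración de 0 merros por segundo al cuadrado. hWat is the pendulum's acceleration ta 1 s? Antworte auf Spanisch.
Partiendo de la posición x(t) = -5·t^2 + 15·t + 33, tomamos 2 derivadas. Tomando d/dt de x(t), encontramos v(t) = 15 - 10·t. Derivando la velocidad, obtenemos la aceleración: a(t) = -10. Usando a(t) = -10 y sustituyendo t = 1, encontramos a = -10.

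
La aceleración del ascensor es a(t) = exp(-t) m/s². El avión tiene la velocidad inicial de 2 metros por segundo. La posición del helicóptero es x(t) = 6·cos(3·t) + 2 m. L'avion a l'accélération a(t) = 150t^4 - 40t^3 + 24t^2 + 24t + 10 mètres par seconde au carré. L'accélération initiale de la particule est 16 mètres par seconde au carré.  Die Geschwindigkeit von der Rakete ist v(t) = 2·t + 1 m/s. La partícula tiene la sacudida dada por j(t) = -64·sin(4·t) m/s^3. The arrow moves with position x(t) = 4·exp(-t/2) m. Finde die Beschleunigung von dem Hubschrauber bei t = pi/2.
Wir müssen unsere Gleichung für die Position x(t) = 6·cos(3·t) + 2 2-mal ableiten. Durch Ableiten von der Position erhalten wir die Geschwindigkeit: v(t) = -18·sin(3·t). Durch Ableiten von der Geschwindigkeit erhalten wir die Beschleunigung: a(t) = -54·cos(3·t). Mit a(t) = -54·cos(3·t) und Einsetzen von t = pi/2, finden wir a = 0.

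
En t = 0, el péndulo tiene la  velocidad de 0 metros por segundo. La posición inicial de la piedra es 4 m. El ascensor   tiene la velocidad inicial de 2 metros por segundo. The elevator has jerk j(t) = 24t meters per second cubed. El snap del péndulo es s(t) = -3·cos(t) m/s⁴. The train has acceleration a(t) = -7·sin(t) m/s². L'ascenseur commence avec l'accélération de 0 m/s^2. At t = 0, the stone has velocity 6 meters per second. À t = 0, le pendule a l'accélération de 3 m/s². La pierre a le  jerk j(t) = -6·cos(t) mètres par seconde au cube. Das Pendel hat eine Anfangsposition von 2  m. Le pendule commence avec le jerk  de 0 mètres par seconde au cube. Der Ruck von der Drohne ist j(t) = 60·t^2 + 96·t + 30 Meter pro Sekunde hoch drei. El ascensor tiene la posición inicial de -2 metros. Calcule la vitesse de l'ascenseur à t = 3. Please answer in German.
Um dies zu lösen, müssen wir 2 Stammfunktionen unserer Gleichung für den Ruck j(t) = 24·t finden. Das Integral von dem Ruck ist die Beschleunigung. Mit a(0) = 0 erhalten wir a(t) = 12·t^2. Durch Integration von der Beschleunigung und Verwendung der Anfangsbedingung v(0) = 2, erhalten wir v(t) = 4·t^3 + 2. Wir haben die Geschwindigkeit v(t) = 4·t^3 + 2. Durch Einsetzen von t = 3: v(3) = 110.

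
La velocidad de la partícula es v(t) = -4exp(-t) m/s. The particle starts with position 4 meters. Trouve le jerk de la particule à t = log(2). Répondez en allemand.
Wir müssen unsere Gleichung für die Geschwindigkeit v(t) = -4·exp(-t) 2-mal ableiten. Mit d/dt von v(t) finden wir a(t) = 4·exp(-t). Die Ableitung von der Beschleunigung ergibt den Ruck: j(t) = -4·exp(-t). Aus der Gleichung für den Ruck j(t) = -4·exp(-t), setzen wir t = log(2) ein und erhalten j = -2.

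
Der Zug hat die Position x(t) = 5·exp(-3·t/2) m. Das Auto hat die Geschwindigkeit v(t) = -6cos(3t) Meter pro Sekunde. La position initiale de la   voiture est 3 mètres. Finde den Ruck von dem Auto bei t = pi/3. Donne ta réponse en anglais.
We must differentiate our velocity equation v(t) = -6·cos(3·t) 2 times. Differentiating velocity, we get acceleration: a(t) = 18·sin(3·t). The derivative of acceleration gives jerk: j(t) = 54·cos(3·t). Using j(t) = 54·cos(3·t) and substituting t = pi/3, we find j = -54.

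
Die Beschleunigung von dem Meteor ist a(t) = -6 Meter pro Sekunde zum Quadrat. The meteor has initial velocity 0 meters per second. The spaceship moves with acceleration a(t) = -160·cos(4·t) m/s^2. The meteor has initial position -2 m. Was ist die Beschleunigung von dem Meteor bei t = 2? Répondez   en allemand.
Wir haben die Beschleunigung a(t) = -6. Durch Einsetzen von t = 2: a(2) = -6.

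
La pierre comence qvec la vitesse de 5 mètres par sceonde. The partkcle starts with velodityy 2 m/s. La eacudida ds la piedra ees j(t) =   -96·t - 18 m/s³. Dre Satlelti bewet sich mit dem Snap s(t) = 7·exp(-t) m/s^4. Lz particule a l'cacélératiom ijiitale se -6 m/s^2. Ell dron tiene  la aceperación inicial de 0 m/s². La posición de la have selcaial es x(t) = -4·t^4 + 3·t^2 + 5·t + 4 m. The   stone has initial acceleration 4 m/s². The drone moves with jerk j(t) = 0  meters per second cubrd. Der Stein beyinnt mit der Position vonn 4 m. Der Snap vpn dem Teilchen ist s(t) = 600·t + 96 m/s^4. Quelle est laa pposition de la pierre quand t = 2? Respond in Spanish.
Para resolver esto, necesitamos tomar 3 antiderivadas de nuestra ecuación de la sacudida j(t) = -96·t - 18. Tomando ∫j(t)dt y aplicando a(0) = 4, encontramos a(t) = -48·t^2 - 18·t + 4. La integral de la aceleración, con v(0) = 5, da la velocidad: v(t) = -16·t^3 - 9·t^2 + 4·t + 5. Tomando ∫v(t)dt y aplicando x(0) = 4, encontramos x(t) = -4·t^4 - 3·t^3 + 2·t^2 + 5·t + 4. Usando x(t) = -4·t^4 - 3·t^3 + 2·t^2 + 5·t + 4 y sustituyendo t = 2, encontramos x = -66.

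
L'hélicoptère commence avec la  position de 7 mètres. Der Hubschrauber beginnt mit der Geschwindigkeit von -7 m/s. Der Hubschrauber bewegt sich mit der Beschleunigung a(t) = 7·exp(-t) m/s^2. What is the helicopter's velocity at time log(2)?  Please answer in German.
Ausgehend von der Beschleunigung a(t) = 7·exp(-t), nehmen wir 1 Integral. Die Stammfunktion von der Beschleunigung ist die Geschwindigkeit. Mit v(0) = -7 erhalten wir v(t) = -7·exp(-t). Aus der Gleichung für die Geschwindigkeit v(t) = -7·exp(-t), setzen wir t = log(2) ein und erhalten v = -7/2.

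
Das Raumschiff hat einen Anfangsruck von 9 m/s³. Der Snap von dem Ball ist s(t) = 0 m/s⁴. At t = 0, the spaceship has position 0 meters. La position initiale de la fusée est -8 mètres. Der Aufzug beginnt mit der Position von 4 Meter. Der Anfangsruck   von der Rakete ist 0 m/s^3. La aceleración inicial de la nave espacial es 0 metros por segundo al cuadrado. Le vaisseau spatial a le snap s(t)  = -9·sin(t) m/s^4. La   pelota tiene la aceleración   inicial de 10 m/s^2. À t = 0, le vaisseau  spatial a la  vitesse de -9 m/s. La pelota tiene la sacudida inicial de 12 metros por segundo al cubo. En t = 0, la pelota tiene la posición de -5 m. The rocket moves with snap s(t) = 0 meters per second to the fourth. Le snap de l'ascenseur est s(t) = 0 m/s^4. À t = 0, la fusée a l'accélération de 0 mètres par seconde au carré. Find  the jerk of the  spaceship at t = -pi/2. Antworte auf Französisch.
Nous devons trouver l'intégrale de notre équation du snap s(t) = -9·sin(t) 1 fois. La primitive du snap est le jerk. En utilisant j(0) = 9, nous obtenons j(t) = 9·cos(t). De l'équation du jerk j(t) = 9·cos(t), nous substituons t = -pi/2 pour obtenir j = 0.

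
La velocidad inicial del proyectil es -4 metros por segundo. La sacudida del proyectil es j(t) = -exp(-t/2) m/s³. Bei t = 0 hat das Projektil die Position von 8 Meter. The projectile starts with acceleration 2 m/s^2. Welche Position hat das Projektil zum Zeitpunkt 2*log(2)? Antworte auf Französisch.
Pour résoudre ceci, nous devons prendre 3 intégrales de notre équation du jerk j(t) = -exp(-t/2). La primitive du jerk, avec a(0) = 2, donne l'accélération: a(t) = 2·exp(-t/2). La primitive de l'accélération est la vitesse. En utilisant v(0) = -4, nous obtenons v(t) = -4·exp(-t/2). La primitive de la vitesse, avec x(0) = 8, donne la position: x(t) = 8·exp(-t/2). De l'équation de la position x(t) = 8·exp(-t/2), nous substituons t = 2*log(2) pour obtenir x = 4.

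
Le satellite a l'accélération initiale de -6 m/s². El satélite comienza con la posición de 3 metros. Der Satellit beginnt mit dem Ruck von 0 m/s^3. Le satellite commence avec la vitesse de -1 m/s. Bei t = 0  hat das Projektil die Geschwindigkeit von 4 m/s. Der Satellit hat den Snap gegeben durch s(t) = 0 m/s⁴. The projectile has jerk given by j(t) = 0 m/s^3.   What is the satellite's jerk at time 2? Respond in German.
Um dies zu lösen, müssen wir 1 Stammfunktion unserer Gleichung für den Snap s(t) = 0 finden. Das Integral von dem Snap ist der Ruck. Mit j(0) = 0 erhalten wir j(t) = 0. Wir haben den Ruck j(t) = 0. Durch Einsetzen von t = 2: j(2) = 0.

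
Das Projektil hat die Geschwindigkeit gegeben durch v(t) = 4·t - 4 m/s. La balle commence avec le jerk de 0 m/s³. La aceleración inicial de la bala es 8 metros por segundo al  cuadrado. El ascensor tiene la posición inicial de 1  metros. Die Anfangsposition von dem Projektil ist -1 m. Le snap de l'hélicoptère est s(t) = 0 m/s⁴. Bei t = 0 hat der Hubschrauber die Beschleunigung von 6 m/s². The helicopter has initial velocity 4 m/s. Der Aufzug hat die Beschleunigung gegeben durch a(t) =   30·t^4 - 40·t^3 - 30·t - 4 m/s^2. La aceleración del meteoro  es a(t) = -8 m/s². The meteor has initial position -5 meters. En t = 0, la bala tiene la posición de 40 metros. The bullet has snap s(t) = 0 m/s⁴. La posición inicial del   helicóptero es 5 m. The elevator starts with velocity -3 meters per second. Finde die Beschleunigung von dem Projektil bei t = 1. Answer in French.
Pour résoudre ceci, nous devons prendre 1 dérivée de notre équation de la vitesse v(t) = 4·t - 4. La dérivée de la vitesse donne l'accélération: a(t) = 4. Nous avons l'accélération a(t) = 4. En substituant t = 1: a(1) = 4.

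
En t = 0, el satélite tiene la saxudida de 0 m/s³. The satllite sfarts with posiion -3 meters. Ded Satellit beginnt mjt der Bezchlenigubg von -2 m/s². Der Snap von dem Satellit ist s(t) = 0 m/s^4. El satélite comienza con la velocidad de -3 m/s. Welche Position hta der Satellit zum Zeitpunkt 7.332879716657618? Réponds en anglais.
We need to integrate our snap equation s(t) = 0 4 times. The antiderivative of snap, with j(0) = 0, gives jerk: j(t) = 0. Finding the integral of j(t) and using a(0) = -2: a(t) = -2. The integral of acceleration, with v(0) = -3, gives velocity: v(t) = -2·t - 3. The antiderivative of velocity, with x(0) = -3, gives position: x(t) = -t^2 - 3·t - 3. We have position x(t) = -t^2 - 3·t - 3. Substituting t = 7.332879716657618: x(7.332879716657618) = -78.7697640889416.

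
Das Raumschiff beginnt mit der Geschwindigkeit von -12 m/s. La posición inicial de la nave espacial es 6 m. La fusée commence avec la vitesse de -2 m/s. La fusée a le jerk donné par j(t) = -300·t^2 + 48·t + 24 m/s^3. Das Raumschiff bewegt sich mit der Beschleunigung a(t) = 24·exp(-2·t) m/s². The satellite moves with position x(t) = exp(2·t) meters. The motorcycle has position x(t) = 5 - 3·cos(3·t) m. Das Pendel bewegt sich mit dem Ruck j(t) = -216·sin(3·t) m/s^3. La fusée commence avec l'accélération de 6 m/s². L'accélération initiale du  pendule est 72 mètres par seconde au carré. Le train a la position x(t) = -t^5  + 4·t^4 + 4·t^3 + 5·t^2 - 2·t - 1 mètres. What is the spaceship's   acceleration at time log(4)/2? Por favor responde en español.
Tenemos la aceleración a(t) = 24·exp(-2·t). Sustituyendo t = log(4)/2: a(log(4)/2) = 6.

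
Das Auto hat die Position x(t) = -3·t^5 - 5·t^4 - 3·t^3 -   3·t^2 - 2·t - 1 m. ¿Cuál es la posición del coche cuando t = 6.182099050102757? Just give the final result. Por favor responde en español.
x(6.182099050102757) = -35229.5427708191.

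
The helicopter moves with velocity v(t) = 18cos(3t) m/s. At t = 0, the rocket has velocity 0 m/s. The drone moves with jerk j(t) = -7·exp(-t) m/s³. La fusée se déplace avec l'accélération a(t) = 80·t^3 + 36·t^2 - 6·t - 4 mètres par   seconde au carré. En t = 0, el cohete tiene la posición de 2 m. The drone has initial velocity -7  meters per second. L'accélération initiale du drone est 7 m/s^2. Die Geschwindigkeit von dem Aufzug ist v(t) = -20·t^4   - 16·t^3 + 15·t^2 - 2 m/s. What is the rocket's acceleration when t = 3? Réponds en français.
De l'équation de l'accélération a(t) = 80·t^3 + 36·t^2 - 6·t - 4, nous substituons t = 3 pour obtenir a = 2462.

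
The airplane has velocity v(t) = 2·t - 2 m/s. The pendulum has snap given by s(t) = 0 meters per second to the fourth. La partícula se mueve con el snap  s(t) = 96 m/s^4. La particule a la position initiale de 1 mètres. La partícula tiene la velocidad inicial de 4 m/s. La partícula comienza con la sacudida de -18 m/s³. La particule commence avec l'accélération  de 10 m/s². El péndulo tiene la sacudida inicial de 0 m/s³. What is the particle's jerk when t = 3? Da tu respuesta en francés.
En partant du snap s(t) = 96, nous prenons 1 intégrale. L'intégrale du snap, avec j(0) = -18, donne le jerk: j(t) = 96·t - 18. Nous avons le jerk j(t) = 96·t - 18. En substituant t = 3: j(3) = 270.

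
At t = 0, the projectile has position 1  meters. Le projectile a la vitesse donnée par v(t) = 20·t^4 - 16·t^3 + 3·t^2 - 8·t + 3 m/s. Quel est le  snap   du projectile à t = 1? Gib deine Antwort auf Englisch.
We must differentiate our velocity equation v(t) = 20·t^4 - 16·t^3 + 3·t^2 - 8·t + 3 3 times. The derivative of velocity gives acceleration: a(t) = 80·t^3 - 48·t^2 + 6·t - 8. Differentiating acceleration, we get jerk: j(t) = 240·t^2 - 96·t + 6. Taking d/dt of j(t), we find s(t) = 480·t - 96. Using s(t) = 480·t - 96 and substituting t = 1, we find s = 384.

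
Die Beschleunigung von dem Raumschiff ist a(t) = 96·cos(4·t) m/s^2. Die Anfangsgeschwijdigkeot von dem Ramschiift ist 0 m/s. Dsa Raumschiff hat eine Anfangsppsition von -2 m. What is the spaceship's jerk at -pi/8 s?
To solve this, we need to take 1 derivative of our acceleration equation a(t) = 96·cos(4·t). Differentiating acceleration, we get jerk: j(t) = -384·sin(4·t). We have jerk j(t) = -384·sin(4·t). Substituting t = -pi/8: j(-pi/8) = 384.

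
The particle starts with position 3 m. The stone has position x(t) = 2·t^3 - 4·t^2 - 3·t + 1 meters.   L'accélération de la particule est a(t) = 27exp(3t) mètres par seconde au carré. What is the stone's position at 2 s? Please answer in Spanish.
Tenemos la posición x(t) = 2·t^3 - 4·t^2 - 3·t + 1. Sustituyendo t = 2: x(2) = -5.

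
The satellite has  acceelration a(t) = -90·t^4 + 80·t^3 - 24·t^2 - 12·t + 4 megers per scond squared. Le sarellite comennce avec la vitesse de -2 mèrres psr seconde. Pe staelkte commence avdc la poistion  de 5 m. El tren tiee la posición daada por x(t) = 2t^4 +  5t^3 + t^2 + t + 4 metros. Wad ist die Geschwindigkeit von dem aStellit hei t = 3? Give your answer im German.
Um dies zu lösen, müssen wir 1 Integral unserer Gleichung für die Beschleunigung a(t) = -90·t^4 + 80·t^3 - 24·t^2 - 12·t + 4 finden. Die Stammfunktion von der Beschleunigung, mit v(0) = -2, ergibt die Geschwindigkeit: v(t) = -18·t^5 + 20·t^4 - 8·t^3 - 6·t^2 + 4·t - 2. Wir haben die Geschwindigkeit v(t) = -18·t^5 + 20·t^4 - 8·t^3 - 6·t^2 + 4·t - 2. Durch Einsetzen von t = 3: v(3) = -3014.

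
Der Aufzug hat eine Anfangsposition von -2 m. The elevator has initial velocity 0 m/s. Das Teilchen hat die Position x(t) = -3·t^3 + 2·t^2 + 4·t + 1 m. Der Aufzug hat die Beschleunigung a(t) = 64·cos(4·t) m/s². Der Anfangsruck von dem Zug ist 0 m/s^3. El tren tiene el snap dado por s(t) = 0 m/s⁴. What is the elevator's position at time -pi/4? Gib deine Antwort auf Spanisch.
Partiendo de la aceleración a(t) = 64·cos(4·t), tomamos 2 integrales. Integrando la aceleración y usando la condición inicial v(0) = 0, obtenemos v(t) = 16·sin(4·t). Integrando la velocidad y usando la condición inicial x(0) = -2, obtenemos x(t) = 2 - 4·cos(4·t). Usando x(t) = 2 - 4·cos(4·t) y sustituyendo t = -pi/4, encontramos x = 6.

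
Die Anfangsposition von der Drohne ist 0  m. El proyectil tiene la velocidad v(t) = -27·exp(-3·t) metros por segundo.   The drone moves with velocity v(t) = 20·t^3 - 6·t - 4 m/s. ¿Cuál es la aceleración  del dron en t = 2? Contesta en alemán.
Ausgehend von der Geschwindigkeit v(t) = 20·t^3 - 6·t - 4, nehmen wir 1 Ableitung. Die Ableitung von der Geschwindigkeit ergibt die Beschleunigung: a(t) = 60·t^2 - 6. Wir haben die Beschleunigung a(t) = 60·t^2 - 6. Durch Einsetzen von t = 2: a(2) = 234.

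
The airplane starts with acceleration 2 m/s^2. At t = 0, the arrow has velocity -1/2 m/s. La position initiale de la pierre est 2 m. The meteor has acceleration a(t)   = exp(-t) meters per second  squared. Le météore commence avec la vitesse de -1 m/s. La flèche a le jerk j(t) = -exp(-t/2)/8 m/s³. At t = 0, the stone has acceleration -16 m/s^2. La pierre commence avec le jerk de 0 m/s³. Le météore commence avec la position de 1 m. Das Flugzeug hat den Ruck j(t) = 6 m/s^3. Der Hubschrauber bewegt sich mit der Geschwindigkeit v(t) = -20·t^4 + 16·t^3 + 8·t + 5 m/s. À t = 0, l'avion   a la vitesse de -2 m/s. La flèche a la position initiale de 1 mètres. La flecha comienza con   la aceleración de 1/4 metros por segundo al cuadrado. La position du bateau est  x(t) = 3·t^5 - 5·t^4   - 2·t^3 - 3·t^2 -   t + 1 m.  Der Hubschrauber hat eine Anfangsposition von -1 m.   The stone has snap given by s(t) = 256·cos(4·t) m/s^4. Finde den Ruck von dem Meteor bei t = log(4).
Ausgehend von der Beschleunigung a(t) = exp(-t), nehmen wir 1 Ableitung. Durch Ableiten von der Beschleunigung erhalten wir den Ruck: j(t) = -exp(-t). Wir haben den Ruck j(t) = -exp(-t). Durch Einsetzen von t = log(4): j(log(4)) = -1/4.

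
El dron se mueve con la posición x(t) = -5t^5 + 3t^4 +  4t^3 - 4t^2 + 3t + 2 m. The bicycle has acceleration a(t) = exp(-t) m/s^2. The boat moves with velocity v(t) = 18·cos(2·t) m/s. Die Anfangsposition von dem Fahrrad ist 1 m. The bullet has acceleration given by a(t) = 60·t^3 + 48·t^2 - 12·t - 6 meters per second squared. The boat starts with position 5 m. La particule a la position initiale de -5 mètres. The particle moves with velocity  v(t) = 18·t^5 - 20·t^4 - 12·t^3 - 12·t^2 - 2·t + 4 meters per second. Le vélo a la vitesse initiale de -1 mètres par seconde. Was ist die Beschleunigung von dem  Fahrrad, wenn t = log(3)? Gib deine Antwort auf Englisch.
Using a(t) = exp(-t) and substituting t = log(3), we find a = 1/3.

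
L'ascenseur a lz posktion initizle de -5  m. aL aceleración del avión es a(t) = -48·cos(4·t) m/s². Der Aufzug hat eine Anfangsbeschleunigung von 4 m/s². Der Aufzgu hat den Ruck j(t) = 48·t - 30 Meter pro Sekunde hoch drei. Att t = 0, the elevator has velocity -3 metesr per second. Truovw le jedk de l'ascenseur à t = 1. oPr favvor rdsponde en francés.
En utilisant j(t) = 48·t - 30 et en substituant t = 1, nous trouvons j = 18.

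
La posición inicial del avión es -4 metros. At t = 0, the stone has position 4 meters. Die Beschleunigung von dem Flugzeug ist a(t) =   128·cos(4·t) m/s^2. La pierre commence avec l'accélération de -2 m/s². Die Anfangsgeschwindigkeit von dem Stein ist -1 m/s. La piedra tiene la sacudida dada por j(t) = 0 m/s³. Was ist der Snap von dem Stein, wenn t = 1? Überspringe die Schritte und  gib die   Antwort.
Bei t = 1, s = 0.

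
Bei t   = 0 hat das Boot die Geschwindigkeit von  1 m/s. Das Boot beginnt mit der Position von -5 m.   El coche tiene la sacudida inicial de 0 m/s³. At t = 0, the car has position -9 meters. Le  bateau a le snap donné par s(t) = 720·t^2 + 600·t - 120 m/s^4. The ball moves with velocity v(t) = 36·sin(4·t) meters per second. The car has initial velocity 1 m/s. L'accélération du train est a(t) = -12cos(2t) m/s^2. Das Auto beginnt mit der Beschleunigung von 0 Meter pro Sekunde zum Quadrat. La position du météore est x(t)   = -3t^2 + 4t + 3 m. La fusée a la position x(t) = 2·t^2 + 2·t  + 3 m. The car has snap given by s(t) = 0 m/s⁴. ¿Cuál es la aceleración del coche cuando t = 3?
Partiendo del snap s(t) = 0, tomamos 2 integrales. La integral del snap es la sacudida. Usando j(0) = 0, obtenemos j(t) = 0. Tomando ∫j(t)dt y aplicando a(0) = 0, encontramos a(t) = 0. De la ecuación de la aceleración a(t) = 0, sustituimos t = 3 para obtener a = 0.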